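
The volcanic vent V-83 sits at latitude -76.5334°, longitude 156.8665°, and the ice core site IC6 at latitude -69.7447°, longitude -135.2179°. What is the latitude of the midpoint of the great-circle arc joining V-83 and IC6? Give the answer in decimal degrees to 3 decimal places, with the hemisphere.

75.772°S

Bx = cos φ₂ cos Δλ = 0.130163,  By = cos φ₂ sin Δλ = 0.320803
φₘ = atan2(sin φ₁ + sin φ₂, √((cos φ₁ + Bx)² + By²)) = -75.77182°
λₘ = λ₁ + atan2(By, cos φ₁ + Bx) = -161.66793°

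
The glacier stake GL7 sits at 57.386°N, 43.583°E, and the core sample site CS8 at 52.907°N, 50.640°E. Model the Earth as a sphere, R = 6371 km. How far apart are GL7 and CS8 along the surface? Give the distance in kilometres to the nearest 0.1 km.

Δφ = -4.4790°,  Δλ = 7.0570°
a = sin²(Δφ/2) + cos φ₁ cos φ₂ sin²(Δλ/2) = 0.002758
c = 2·arcsin(√a) = 0.105087 rad = 6.0210°
d = R·c = 6371 × 0.105087 = 669.5 km

669.5 km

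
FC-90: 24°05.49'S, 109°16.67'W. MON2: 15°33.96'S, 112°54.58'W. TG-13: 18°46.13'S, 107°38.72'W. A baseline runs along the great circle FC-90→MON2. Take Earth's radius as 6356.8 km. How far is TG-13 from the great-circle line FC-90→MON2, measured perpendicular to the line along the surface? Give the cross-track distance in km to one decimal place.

FC-90: φ = -24.09150°, λ = -109.27783°
MON2: φ = -15.56600°, λ = -112.90967°
TG-13: φ = -18.76883°, λ = -107.64533°
δ₁₃ = central angle FC-90→TG-13 = 0.096606 rad  (haversine)
θ₁₃ = bearing FC-90→TG-13 = 16.239°,  θ₁₂ = bearing FC-90→MON2 = 337.519°
dₓₜ = R·arcsin(sin δ₁₃ · sin(θ₁₃ − θ₁₂)) = 6356.8·arcsin(0.09646·sin(-321.280°)) = 383.768 km
|dₓₜ| = 383.768 km

383.8 km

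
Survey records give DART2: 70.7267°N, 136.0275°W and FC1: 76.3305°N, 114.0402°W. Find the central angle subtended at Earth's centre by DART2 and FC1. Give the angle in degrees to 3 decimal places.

Δφ = 5.6038°,  Δλ = 21.9873°
a = sin²(Δφ/2) + cos φ₁ cos φ₂ sin²(Δλ/2) = 0.005226
c = 2·arcsin(√a) = 0.144712 rad = 8.2914°

8.291°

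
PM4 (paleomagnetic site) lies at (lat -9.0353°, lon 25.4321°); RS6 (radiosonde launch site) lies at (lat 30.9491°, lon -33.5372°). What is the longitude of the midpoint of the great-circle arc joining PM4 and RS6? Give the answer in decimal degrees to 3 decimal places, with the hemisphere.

1.772°W

Bx = cos φ₂ cos Δλ = 0.442103,  By = cos φ₂ sin Δλ = -0.734891
φₘ = atan2(sin φ₁ + sin φ₂, √((cos φ₁ + Bx)² + By²)) = 12.52910°
λₘ = λ₁ + atan2(By, cos φ₁ + Bx) = -1.77194°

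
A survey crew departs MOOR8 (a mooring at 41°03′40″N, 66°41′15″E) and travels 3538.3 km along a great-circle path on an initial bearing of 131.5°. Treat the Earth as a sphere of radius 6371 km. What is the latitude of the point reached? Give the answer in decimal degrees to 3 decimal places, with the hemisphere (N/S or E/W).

17.140°N

MOOR8: φ = +41.06111°, λ = +66.68750°
δ = d/R = 3538.3/6371 = 0.555376 rad
φ₂ = arcsin(sin φ₁ cos δ + cos φ₁ sin δ cos θ)
   = arcsin(0.65686·0.84970 + 0.75401·0.52726·-0.66262) = 17.13994°
λ₂ = λ₁ + atan2(sin θ sin δ cos φ₁, cos δ − sin φ₁ sin φ₂) = 91.09665°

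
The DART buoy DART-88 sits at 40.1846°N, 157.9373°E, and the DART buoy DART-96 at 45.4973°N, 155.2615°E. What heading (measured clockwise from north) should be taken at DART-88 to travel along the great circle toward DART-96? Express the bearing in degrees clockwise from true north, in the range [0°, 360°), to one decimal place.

340.6°

Δλ = -2.6758°
y = sin Δλ · cos φ₂ = -0.032723
x = cos φ₁ sin φ₂ − sin φ₁ cos φ₂ cos Δλ = 0.093084
θ = atan2(y, x) = -19.3688° → 340.6312° (mod 360°)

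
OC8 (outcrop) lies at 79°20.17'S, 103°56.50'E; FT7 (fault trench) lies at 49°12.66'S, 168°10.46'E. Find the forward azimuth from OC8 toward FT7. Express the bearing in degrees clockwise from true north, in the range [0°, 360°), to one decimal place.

OC8: φ = -79.33617°, λ = +103.94167°
FT7: φ = -49.21100°, λ = +168.17433°
Δλ = 64.2327°
y = sin Δλ · cos φ₂ = 0.588318
x = cos φ₁ sin φ₂ − sin φ₁ cos φ₂ cos Δλ = 0.138983
θ = atan2(y, x) = 76.7082° → 76.7082° (mod 360°)

76.7°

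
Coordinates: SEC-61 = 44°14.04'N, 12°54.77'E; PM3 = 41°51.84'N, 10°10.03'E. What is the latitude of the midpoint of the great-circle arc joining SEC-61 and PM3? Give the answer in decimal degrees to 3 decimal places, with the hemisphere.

43.057°N

SEC-61: φ = +44.23400°, λ = +12.91283°
PM3: φ = +41.86400°, λ = +10.16717°
Bx = cos φ₂ cos Δλ = 0.743876,  By = cos φ₂ sin Δλ = -0.035675
φₘ = atan2(sin φ₁ + sin φ₂, √((cos φ₁ + Bx)² + By²)) = 43.05720°
λₘ = λ₁ + atan2(By, cos φ₁ + Bx) = 11.51347°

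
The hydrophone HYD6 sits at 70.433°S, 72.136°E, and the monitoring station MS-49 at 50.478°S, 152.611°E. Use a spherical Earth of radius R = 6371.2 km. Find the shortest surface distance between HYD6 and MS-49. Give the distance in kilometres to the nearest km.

4487 km

Δφ = 19.9550°,  Δλ = 80.4750°
a = sin²(Δφ/2) + cos φ₁ cos φ₂ sin²(Δλ/2) = 0.118949
c = 2·arcsin(√a) = 0.704244 rad = 40.3502°
d = R·c = 6371.2 × 0.704244 = 4486.9 km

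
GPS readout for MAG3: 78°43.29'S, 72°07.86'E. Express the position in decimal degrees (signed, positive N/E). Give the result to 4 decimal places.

lat: 78.7215° S → -78.7215°
lon: 72.1310° E → +72.1310°

-78.7215°, +72.1310°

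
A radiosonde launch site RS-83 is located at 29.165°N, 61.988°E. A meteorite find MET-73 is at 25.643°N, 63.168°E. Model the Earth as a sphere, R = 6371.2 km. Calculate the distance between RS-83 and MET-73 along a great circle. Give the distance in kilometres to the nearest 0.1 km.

Δφ = -3.5220°,  Δλ = 1.1800°
a = sin²(Δφ/2) + cos φ₁ cos φ₂ sin²(Δλ/2) = 0.001028
c = 2·arcsin(√a) = 0.064131 rad = 3.6744°
d = R·c = 6371.2 × 0.064131 = 408.6 km

408.6 km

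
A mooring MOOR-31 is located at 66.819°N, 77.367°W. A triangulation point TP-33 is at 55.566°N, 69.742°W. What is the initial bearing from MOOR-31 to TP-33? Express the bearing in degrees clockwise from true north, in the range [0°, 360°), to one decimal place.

158.5°

Δλ = 7.6250°
y = sin Δλ · cos φ₂ = 0.075030
x = cos φ₁ sin φ₂ − sin φ₁ cos φ₂ cos Δλ = -0.190545
θ = atan2(y, x) = 158.5073° → 158.5073° (mod 360°)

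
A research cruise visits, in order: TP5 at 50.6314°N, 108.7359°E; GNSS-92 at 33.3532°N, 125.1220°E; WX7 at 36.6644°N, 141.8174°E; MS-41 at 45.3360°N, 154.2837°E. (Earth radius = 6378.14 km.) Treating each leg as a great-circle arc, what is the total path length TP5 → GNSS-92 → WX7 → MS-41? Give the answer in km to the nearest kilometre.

5327 km

TP5→GNSS-92: c = 0.367152 rad, d = 2341.75 km
GNSS-92→WX7: c = 0.245212 rad, d = 1564.00 km
WX7→MS-41: c = 0.222836 rad, d = 1421.28 km
Total = 2341.75 + 1564.00 + 1421.28 = 5327.03 km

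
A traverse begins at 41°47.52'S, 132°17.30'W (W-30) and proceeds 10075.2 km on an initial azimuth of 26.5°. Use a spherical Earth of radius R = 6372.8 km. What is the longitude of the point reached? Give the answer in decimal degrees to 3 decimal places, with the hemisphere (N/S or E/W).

W-30: φ = -41.79200°, λ = -132.28833°
δ = d/R = 10075.2/6372.8 = 1.580969 rad
φ₂ = arcsin(sin φ₁ cos δ + cos φ₁ sin δ cos θ)
   = arcsin(-0.66643·-0.01017 + 0.74557·0.99995·0.89493) = 42.37500°
λ₂ = λ₁ + atan2(sin θ sin δ cos φ₁, cos δ − sin φ₁ sin φ₂) = -95.13433°

95.134°W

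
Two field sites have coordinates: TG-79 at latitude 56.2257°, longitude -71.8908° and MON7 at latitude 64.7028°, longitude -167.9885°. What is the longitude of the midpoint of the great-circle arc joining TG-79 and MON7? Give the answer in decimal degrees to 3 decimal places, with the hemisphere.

111.660°W

Bx = cos φ₂ cos Δλ = -0.045391,  By = cos φ₂ sin Δλ = -0.424896
φₘ = atan2(sin φ₁ + sin φ₂, √((cos φ₁ + Bx)² + By²)) = 69.05528°
λₘ = λ₁ + atan2(By, cos φ₁ + Bx) = -111.66011°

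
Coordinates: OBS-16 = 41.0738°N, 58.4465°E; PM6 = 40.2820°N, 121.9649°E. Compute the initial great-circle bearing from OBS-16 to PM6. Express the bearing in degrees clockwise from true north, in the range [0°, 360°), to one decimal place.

68.9°

Δλ = 63.5184°
y = sin Δλ · cos φ₂ = 0.682829
x = cos φ₁ sin φ₂ − sin φ₁ cos φ₂ cos Δλ = 0.263907
θ = atan2(y, x) = 68.8689° → 68.8689° (mod 360°)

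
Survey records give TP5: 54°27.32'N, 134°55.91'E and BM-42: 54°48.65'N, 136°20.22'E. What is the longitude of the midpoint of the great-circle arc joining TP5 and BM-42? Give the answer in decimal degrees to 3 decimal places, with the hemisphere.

135.631°E

TP5: φ = +54.45533°, λ = +134.93183°
BM-42: φ = +54.81083°, λ = +136.33700°
Bx = cos φ₂ cos Δλ = 0.576105,  By = cos φ₂ sin Δλ = 0.014132
φₘ = atan2(sin φ₁ + sin φ₂, √((cos φ₁ + Bx)² + By²)) = 54.63512°
λₘ = λ₁ + atan2(By, cos φ₁ + Bx) = 135.63135°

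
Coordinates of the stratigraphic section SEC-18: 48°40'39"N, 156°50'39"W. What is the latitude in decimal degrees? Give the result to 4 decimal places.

48.6775°N

48° + 40′/60 + 39″/3600 = 48 + 0.66667 + 0.01083 = 48.6775°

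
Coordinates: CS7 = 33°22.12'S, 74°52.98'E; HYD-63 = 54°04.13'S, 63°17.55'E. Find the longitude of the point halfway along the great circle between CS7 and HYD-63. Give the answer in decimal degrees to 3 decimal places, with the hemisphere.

70.103°E

CS7: φ = -33.36867°, λ = +74.88300°
HYD-63: φ = -54.06883°, λ = +63.29250°
Bx = cos φ₂ cos Δλ = 0.574847,  By = cos φ₂ sin Δλ = -0.117900
φₘ = atan2(sin φ₁ + sin φ₂, √((cos φ₁ + Bx)² + By²)) = -43.86092°
λₘ = λ₁ + atan2(By, cos φ₁ + Bx) = 70.10321°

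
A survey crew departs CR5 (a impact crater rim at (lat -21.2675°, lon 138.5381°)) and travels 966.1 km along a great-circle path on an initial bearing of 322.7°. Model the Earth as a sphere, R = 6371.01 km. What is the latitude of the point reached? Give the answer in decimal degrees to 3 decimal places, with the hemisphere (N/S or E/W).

δ = d/R = 966.1/6371.01 = 0.151640 rad
φ₂ = arcsin(sin φ₁ cos δ + cos φ₁ sin δ cos θ)
   = arcsin(-0.36272·0.98852 + 0.93190·0.15106·0.79547) = -14.27523°
λ₂ = λ₁ + atan2(sin θ sin δ cos φ₁, cos δ − sin φ₁ sin φ₂) = 133.11804°

14.275°S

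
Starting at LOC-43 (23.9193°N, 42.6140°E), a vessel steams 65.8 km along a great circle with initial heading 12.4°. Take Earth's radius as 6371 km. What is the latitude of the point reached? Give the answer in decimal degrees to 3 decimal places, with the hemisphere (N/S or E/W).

24.497°N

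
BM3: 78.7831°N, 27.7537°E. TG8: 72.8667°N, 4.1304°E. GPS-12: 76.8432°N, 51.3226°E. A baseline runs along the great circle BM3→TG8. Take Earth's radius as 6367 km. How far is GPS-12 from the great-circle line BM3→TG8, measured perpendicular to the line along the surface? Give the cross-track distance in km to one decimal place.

δ₁₃ = central angle BM3→GPS-12 = 0.092409 rad  (haversine)
θ₁₃ = bearing BM3→GPS-12 = 99.497°,  θ₁₂ = bearing BM3→TG8 = 236.256°
dₓₜ = R·arcsin(sin δ₁₃ · sin(θ₁₃ − θ₁₂)) = 6367·arcsin(0.09228·sin(-136.758°)) = -402.773 km
|dₓₜ| = 402.773 km

402.8 km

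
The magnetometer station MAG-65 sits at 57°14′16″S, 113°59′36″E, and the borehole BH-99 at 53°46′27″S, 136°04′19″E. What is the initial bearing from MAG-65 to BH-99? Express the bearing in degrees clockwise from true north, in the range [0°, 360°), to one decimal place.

83.8°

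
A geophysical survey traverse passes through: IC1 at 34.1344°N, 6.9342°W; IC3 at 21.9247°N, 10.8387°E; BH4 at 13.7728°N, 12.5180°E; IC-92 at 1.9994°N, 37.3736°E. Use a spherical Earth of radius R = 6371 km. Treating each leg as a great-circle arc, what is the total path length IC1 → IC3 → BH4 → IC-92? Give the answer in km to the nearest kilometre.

6158 km

IC1→IC3: c = 0.346011 rad, d = 2204.43 km
IC3→BH4: c = 0.144981 rad, d = 923.67 km
BH4→IC-92: c = 0.475530 rad, d = 3029.60 km
Total = 2204.43 + 923.67 + 3029.60 = 6157.71 km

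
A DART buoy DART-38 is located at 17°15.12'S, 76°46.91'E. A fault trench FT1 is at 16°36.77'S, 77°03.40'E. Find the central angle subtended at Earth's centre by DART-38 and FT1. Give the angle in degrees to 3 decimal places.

DART-38: φ = -17.25200°, λ = +76.78183°
FT1: φ = -16.61283°, λ = +77.05667°
Δφ = 0.6392°,  Δλ = 0.2748°
a = sin²(Δφ/2) + cos φ₁ cos φ₂ sin²(Δλ/2) = 0.000036
c = 2·arcsin(√a) = 0.012062 rad = 0.6911°

0.691°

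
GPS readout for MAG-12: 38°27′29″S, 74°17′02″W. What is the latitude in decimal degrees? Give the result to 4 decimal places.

38.4581°S

38° + 27′/60 + 29″/3600 = 38 + 0.45000 + 0.00806 = 38.4581°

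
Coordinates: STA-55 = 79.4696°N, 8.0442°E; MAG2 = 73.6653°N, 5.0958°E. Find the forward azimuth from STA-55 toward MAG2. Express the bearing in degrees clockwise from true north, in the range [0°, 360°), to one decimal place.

Δλ = -2.9484°
y = sin Δλ · cos φ₂ = -0.014466
x = cos φ₁ sin φ₂ − sin φ₁ cos φ₂ cos Δλ = -0.100765
θ = atan2(y, x) = -171.8301° → 188.1699° (mod 360°)

188.2°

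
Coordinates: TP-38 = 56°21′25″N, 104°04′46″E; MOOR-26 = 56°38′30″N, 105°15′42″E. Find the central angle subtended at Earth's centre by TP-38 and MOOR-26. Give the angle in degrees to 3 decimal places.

TP-38: φ = +56.35694°, λ = +104.07944°
MOOR-26: φ = +56.64167°, λ = +105.26167°
Δφ = 0.2847°,  Δλ = 1.1822°
a = sin²(Δφ/2) + cos φ₁ cos φ₂ sin²(Δλ/2) = 0.000039
c = 2·arcsin(√a) = 0.012425 rad = 0.7119°

0.712°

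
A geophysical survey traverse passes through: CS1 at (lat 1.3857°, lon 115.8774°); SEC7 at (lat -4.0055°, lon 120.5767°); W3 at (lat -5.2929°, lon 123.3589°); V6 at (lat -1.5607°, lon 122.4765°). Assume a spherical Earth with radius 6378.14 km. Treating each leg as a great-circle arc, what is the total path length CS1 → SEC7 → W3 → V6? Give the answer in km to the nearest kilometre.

1563 km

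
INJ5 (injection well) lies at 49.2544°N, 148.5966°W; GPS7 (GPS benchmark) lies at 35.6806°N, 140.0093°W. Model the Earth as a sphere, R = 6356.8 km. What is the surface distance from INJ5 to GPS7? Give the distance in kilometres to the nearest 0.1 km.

Δφ = -13.5738°,  Δλ = 8.5873°
a = sin²(Δφ/2) + cos φ₁ cos φ₂ sin²(Δλ/2) = 0.016938
c = 2·arcsin(√a) = 0.261029 rad = 14.9559°
d = R·c = 6356.8 × 0.261029 = 1659.3 km

1659.3 km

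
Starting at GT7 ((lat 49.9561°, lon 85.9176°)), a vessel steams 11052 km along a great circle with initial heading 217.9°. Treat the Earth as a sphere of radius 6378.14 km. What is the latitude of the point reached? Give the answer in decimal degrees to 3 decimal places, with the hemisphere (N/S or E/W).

38.646°S

δ = d/R = 11052/6378.14 = 1.732794 rad
φ₂ = arcsin(sin φ₁ cos δ + cos φ₁ sin δ cos θ)
   = arcsin(0.76555·-0.16129 + 0.64337·0.98691·-0.78908) = -38.64587°
λ₂ = λ₁ + atan2(sin θ sin δ cos φ₁, cos δ − sin φ₁ sin φ₂) = 35.00200°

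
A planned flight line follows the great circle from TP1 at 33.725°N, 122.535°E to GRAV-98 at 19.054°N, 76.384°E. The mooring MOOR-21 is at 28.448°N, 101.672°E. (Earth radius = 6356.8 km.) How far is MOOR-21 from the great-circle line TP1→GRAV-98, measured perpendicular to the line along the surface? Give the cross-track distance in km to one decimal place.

δ₁₃ = central angle TP1→MOOR-21 = 0.324485 rad  (haversine)
θ₁₃ = bearing TP1→MOOR-21 = 259.159°,  θ₁₂ = bearing TP1→GRAV-98 = 262.311°
dₓₜ = R·arcsin(sin δ₁₃ · sin(θ₁₃ − θ₁₂)) = 6356.8·arcsin(0.31882·sin(-3.152°)) = -111.429 km
|dₓₜ| = 111.429 km

111.4 km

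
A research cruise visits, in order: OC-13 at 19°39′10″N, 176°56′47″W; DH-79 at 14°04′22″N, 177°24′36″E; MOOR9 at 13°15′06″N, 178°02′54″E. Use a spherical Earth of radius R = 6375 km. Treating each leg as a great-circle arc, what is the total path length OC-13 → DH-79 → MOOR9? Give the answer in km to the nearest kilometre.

978 km

OC-13: φ = +19.65278°, λ = -176.94639°
DH-79: φ = +14.07278°, λ = +177.41000°
MOOR9: φ = +13.25167°, λ = +178.04833°
OC-13→DH-79: c = 0.135502 rad, d = 863.83 km
DH-79→MOOR9: c = 0.017960 rad, d = 114.50 km
Total = 863.83 + 114.50 = 978.32 km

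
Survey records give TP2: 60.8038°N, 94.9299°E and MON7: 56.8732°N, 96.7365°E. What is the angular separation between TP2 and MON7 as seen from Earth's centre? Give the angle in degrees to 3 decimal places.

4.040°

Δφ = -3.9306°,  Δλ = 1.8066°
a = sin²(Δφ/2) + cos φ₁ cos φ₂ sin²(Δλ/2) = 0.001242
c = 2·arcsin(√a) = 0.070509 rad = 4.0398°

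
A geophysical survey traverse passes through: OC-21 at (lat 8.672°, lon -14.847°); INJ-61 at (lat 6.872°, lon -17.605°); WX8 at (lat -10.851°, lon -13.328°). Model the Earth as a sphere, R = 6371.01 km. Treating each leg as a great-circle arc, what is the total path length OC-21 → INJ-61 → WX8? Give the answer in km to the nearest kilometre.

2391 km

OC-21→INJ-61: c = 0.057109 rad, d = 363.84 km
INJ-61→WX8: c = 0.318124 rad, d = 2026.77 km
Total = 363.84 + 2026.77 = 2390.61 km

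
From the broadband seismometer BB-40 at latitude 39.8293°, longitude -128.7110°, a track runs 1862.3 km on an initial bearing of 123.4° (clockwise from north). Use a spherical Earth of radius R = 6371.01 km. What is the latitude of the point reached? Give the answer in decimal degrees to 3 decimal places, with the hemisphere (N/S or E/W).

δ = d/R = 1862.3/6371.01 = 0.292308 rad
φ₂ = arcsin(sin φ₁ cos δ + cos φ₁ sin δ cos θ)
   = arcsin(0.64050·0.95758 + 0.76796·0.28816·-0.55048) = 29.44011°
λ₂ = λ₁ + atan2(sin θ sin δ cos φ₁, cos δ − sin φ₁ sin φ₂) = -112.67483°

29.440°N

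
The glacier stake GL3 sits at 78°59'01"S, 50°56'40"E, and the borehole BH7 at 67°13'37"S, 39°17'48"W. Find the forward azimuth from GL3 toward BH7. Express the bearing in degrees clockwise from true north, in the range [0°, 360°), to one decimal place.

GL3: φ = -78.98361°, λ = +50.94444°
BH7: φ = -67.22694°, λ = -39.29667°
Δλ = -90.2411°
y = sin Δλ · cos φ₂ = -0.387079
x = cos φ₁ sin φ₂ − sin φ₁ cos φ₂ cos Δλ = -0.177792
θ = atan2(y, x) = -114.6702° → 245.3298° (mod 360°)

245.3°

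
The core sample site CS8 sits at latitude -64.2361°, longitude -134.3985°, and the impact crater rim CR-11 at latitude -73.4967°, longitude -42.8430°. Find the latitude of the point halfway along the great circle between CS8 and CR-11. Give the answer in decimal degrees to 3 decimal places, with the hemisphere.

74.583°S

Bx = cos φ₂ cos Δλ = -0.007711,  By = cos φ₂ sin Δλ = 0.283966
φₘ = atan2(sin φ₁ + sin φ₂, √((cos φ₁ + Bx)² + By²)) = -74.58284°
λₘ = λ₁ + atan2(By, cos φ₁ + Bx) = -100.77065°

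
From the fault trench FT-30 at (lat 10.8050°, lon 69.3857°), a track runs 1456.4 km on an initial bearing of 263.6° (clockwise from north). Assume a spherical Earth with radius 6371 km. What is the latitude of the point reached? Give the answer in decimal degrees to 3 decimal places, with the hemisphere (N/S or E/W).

δ = d/R = 1456.4/6371 = 0.228598 rad
φ₂ = arcsin(sin φ₁ cos δ + cos φ₁ sin δ cos θ)
   = arcsin(0.18747·0.97398 + 0.98227·0.22661·-0.11147) = 9.07793°
λ₂ = λ₁ + atan2(sin θ sin δ cos φ₁, cos δ − sin φ₁ sin φ₂) = 56.20301°

9.078°N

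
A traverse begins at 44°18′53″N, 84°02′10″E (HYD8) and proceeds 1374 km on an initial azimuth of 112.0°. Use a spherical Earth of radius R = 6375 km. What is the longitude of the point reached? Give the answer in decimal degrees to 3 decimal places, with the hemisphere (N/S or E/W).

98.753°E

HYD8: φ = +44.31472°, λ = +84.03611°
δ = d/R = 1374/6375 = 0.215529 rad
φ₂ = arcsin(sin φ₁ cos δ + cos φ₁ sin δ cos θ)
   = arcsin(0.69860·0.97686 + 0.71551·0.21386·-0.37461) = 38.69044°
λ₂ = λ₁ + atan2(sin θ sin δ cos φ₁, cos δ − sin φ₁ sin φ₂) = 98.75318°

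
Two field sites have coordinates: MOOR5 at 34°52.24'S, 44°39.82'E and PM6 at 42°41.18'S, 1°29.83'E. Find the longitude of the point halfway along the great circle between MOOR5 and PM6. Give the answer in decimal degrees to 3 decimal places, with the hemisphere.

24.324°E

MOOR5: φ = -34.87067°, λ = +44.66367°
PM6: φ = -42.68633°, λ = +1.49717°
Bx = cos φ₂ cos Δλ = 0.536142,  By = cos φ₂ sin Δλ = -0.502881
φₘ = atan2(sin φ₁ + sin φ₂, √((cos φ₁ + Bx)² + By²)) = -40.81974°
λₘ = λ₁ + atan2(By, cos φ₁ + Bx) = 24.32413°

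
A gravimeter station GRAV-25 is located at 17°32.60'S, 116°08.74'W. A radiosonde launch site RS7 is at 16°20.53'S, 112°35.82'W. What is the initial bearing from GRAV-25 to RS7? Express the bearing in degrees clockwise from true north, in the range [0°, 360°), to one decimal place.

71.0°

GRAV-25: φ = -17.54333°, λ = -116.14567°
RS7: φ = -16.34217°, λ = -112.59700°
Δλ = 3.5487°
y = sin Δλ · cos φ₂ = 0.059396
x = cos φ₁ sin φ₂ − sin φ₁ cos φ₂ cos Δλ = 0.020408
θ = atan2(y, x) = 71.0374° → 71.0374° (mod 360°)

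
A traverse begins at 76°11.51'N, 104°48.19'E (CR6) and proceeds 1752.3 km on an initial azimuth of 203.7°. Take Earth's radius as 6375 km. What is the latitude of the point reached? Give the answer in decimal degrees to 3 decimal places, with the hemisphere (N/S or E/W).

61.084°N

CR6: φ = +76.19183°, λ = +104.80317°
δ = d/R = 1752.3/6375 = 0.274871 rad
φ₂ = arcsin(sin φ₁ cos δ + cos φ₁ sin δ cos θ)
   = arcsin(0.97110·0.96246 + 0.23867·0.27142·-0.91566) = 61.08382°
λ₂ = λ₁ + atan2(sin θ sin δ cos φ₁, cos δ − sin φ₁ sin φ₂) = 91.76338°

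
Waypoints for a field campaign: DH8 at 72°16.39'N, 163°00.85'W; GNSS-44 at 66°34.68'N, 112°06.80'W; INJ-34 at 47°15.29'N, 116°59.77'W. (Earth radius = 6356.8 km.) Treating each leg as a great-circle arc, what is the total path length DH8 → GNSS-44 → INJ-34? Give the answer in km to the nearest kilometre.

4174 km

DH8: φ = +72.27317°, λ = -163.01417°
GNSS-44: φ = +66.57800°, λ = -112.11333°
INJ-34: φ = +47.25483°, λ = -116.99617°
DH8→GNSS-44: c = 0.316396 rad, d = 2011.26 km
GNSS-44→INJ-34: c = 0.340200 rad, d = 2162.58 km
Total = 2011.26 + 2162.58 = 4173.84 km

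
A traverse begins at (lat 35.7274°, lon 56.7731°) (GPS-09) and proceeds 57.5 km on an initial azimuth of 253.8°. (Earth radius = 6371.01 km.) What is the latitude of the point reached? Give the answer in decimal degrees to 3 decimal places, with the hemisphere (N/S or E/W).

35.582°N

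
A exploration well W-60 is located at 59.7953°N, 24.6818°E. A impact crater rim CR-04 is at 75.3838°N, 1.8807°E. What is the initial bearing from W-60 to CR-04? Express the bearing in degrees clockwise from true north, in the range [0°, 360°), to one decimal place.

341.1°

Δλ = -22.8011°
y = sin Δλ · cos φ₂ = -0.097791
x = cos φ₁ sin φ₂ − sin φ₁ cos φ₂ cos Δλ = 0.285768
θ = atan2(y, x) = -18.8912° → 341.1088° (mod 360°)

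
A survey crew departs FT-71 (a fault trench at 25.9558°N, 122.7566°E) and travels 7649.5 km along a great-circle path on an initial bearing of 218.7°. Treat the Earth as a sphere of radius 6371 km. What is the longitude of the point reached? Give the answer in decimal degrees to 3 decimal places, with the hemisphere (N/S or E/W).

δ = d/R = 7649.5/6371 = 1.200675 rad
φ₂ = arcsin(sin φ₁ cos δ + cos φ₁ sin δ cos θ)
   = arcsin(0.43768·0.36173 + 0.89913·0.93228·-0.78043) = -29.72727°
λ₂ = λ₁ + atan2(sin θ sin δ cos φ₁, cos δ − sin φ₁ sin φ₂) = 80.59363°

80.594°E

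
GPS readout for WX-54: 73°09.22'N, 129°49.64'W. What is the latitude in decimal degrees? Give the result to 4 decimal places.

73.1537°N

73° + 9.22′/60 = 73 + 0.15367 = 73.1537°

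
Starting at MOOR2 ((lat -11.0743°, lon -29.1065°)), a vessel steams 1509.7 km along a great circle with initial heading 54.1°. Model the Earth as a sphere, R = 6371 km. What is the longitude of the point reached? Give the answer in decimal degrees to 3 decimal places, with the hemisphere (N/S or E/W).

18.130°W

δ = d/R = 1509.7/6371 = 0.236964 rad
φ₂ = arcsin(sin φ₁ cos δ + cos φ₁ sin δ cos θ)
   = arcsin(-0.19208·0.97206 + 0.98138·0.23475·0.58637) = -2.95919°
λ₂ = λ₁ + atan2(sin θ sin δ cos φ₁, cos δ − sin φ₁ sin φ₂) = -18.12958°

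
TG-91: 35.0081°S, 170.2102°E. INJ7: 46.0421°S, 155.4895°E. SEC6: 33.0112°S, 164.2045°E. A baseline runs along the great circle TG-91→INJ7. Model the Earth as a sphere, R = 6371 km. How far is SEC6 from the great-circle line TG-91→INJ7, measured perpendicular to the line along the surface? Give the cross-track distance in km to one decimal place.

558.0 km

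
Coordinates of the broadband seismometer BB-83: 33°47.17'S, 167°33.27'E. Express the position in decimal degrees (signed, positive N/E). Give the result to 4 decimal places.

-33.7862°, +167.5545°

lat: 33.7862° S → -33.7862°
lon: 167.5545° E → +167.5545°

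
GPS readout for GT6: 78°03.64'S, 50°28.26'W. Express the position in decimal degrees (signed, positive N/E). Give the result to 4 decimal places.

-78.0607°, -50.4710°

lat: 78.0607° S → -78.0607°
lon: 50.4710° W → -50.4710°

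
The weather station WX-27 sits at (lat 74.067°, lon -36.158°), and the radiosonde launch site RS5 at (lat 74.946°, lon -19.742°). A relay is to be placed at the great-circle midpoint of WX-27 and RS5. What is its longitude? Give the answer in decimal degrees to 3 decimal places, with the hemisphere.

Bx = cos φ₂ cos Δλ = 0.249141,  By = cos φ₂ sin Δλ = 0.073402
φₘ = atan2(sin φ₁ + sin φ₂, √((cos φ₁ + Bx)² + By²)) = 74.65758°
λₘ = λ₁ + atan2(By, cos φ₁ + Bx) = -28.17870°

28.179°W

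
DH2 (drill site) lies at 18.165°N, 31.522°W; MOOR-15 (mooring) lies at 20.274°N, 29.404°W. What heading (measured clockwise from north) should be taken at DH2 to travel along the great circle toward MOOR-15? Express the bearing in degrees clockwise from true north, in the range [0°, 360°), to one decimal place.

43.1°

Δλ = 2.1180°
y = sin Δλ · cos φ₂ = 0.034668
x = cos φ₁ sin φ₂ − sin φ₁ cos φ₂ cos Δλ = 0.037000
θ = atan2(y, x) = 43.1359° → 43.1359° (mod 360°)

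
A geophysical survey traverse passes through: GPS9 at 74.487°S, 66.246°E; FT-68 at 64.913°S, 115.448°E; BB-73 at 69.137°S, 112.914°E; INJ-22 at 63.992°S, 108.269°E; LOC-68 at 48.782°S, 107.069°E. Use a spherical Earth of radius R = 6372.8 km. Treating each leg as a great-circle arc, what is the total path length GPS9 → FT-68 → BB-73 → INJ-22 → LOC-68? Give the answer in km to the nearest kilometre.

GPS9→FT-68: c = 0.327758 rad, d = 2088.74 km
FT-68→BB-73: c = 0.075701 rad, d = 482.43 km
BB-73→INJ-22: c = 0.095346 rad, d = 607.62 km
INJ-22→LOC-68: c = 0.265706 rad, d = 1693.29 km
Total = 2088.74 + 482.43 + 607.62 + 1693.29 = 4872.07 km

4872 km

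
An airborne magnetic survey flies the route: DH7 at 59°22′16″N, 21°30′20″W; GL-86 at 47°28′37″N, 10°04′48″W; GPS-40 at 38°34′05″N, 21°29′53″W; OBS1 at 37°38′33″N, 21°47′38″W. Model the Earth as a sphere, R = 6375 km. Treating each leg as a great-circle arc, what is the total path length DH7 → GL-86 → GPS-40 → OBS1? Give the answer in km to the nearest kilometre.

DH7: φ = +59.37111°, λ = -21.50556°
GL-86: φ = +47.47694°, λ = -10.08000°
GPS-40: φ = +38.56806°, λ = -21.49806°
OBS1: φ = +37.64250°, λ = -21.79389°
DH7→GL-86: c = 0.238447 rad, d = 1520.10 km
GL-86→GPS-40: c = 0.212640 rad, d = 1355.58 km
GPS-40→OBS1: c = 0.016657 rad, d = 106.19 km
Total = 1520.10 + 1355.58 + 106.19 = 2981.87 km

2982 km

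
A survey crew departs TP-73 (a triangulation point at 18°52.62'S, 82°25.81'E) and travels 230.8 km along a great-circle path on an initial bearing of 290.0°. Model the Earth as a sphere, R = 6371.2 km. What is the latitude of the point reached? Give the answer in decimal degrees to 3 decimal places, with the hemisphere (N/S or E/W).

18.156°S

TP-73: φ = -18.87700°, λ = +82.43017°
δ = d/R = 230.8/6371.2 = 0.036226 rad
φ₂ = arcsin(sin φ₁ cos δ + cos φ₁ sin δ cos θ)
   = arcsin(-0.32354·0.99934 + 0.94622·0.03622·0.34202) = -18.15595°
λ₂ = λ₁ + atan2(sin θ sin δ cos φ₁, cos δ − sin φ₁ sin φ₂) = 80.37758°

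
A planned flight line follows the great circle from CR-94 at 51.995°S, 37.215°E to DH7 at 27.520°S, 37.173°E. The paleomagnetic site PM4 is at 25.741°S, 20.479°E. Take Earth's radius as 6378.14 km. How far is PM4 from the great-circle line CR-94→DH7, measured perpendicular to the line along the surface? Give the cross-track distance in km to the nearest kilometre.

1669 km

δ₁₃ = central angle CR-94→PM4 = 0.508761 rad  (haversine)
θ₁₃ = bearing CR-94→PM4 = 327.824°,  θ₁₂ = bearing CR-94→DH7 = 359.910°
dₓₜ = R·arcsin(sin δ₁₃ · sin(θ₁₃ − θ₁₂)) = 6378.14·arcsin(0.48710·sin(-32.086°)) = -1669.268 km
|dₓₜ| = 1669.268 km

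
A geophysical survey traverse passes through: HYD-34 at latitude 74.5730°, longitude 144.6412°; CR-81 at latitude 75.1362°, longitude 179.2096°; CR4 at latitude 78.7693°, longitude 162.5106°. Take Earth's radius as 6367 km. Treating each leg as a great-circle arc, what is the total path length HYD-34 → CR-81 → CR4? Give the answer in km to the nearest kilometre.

1569 km

HYD-34→CR-81: c = 0.155693 rad, d = 991.30 km
CR-81→CR4: c = 0.090769 rad, d = 577.92 km
Total = 991.30 + 577.92 = 1569.22 km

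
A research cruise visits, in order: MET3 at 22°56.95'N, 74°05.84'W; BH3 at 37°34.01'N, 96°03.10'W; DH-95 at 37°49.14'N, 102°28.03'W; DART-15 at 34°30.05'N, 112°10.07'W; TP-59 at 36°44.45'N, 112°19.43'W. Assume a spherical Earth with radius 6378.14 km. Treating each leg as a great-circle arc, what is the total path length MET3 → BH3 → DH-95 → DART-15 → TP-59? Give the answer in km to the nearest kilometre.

4415 km

MET3: φ = +22.94917°, λ = -74.09733°
BH3: φ = +37.56683°, λ = -96.05167°
DH-95: φ = +37.81900°, λ = -102.46717°
DART-15: φ = +34.50083°, λ = -112.16783°
TP-59: φ = +36.74083°, λ = -112.32383°
MET3→BH3: c = 0.416031 rad, d = 2653.50 km
BH3→DH-95: c = 0.088695 rad, d = 565.71 km
DH-95→DART-15: c = 0.148359 rad, d = 946.25 km
DART-15→TP-59: c = 0.039158 rad, d = 249.75 km
Total = 2653.50 + 565.71 + 946.25 + 249.75 = 4415.22 km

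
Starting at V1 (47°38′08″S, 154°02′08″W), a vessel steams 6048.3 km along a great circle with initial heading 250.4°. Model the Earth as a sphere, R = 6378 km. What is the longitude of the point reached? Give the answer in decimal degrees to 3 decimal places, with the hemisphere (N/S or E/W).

V1: φ = -47.63556°, λ = -154.03556°
δ = d/R = 6048.3/6378 = 0.948307 rad
φ₂ = arcsin(sin φ₁ cos δ + cos φ₁ sin δ cos θ)
   = arcsin(-0.73887·0.58306 + 0.67384·0.81243·-0.33545) = -37.91201°
λ₂ = λ₁ + atan2(sin θ sin δ cos φ₁, cos δ − sin φ₁ sin φ₂) = 130.01384°

130.014°E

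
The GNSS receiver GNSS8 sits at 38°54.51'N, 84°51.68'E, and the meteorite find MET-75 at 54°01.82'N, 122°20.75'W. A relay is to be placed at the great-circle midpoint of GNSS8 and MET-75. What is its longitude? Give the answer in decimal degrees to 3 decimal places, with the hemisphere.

131.256°E

GNSS8: φ = +38.90850°, λ = +84.86133°
MET-75: φ = +54.03033°, λ = -122.34583°
Bx = cos φ₂ cos Δλ = -0.522371,  By = cos φ₂ sin Δλ = 0.268545
φₘ = atan2(sin φ₁ + sin φ₂, √((cos φ₁ + Bx)² + By²)) = 75.53273°
λₘ = λ₁ + atan2(By, cos φ₁ + Bx) = 131.25609°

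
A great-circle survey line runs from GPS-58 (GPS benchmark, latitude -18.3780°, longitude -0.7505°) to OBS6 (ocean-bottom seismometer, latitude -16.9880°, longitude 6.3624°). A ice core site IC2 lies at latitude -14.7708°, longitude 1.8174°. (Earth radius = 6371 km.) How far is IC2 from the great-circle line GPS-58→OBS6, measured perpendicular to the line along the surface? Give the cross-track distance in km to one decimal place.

342.1 km

δ₁₃ = central angle GPS-58→IC2 = 0.076211 rad  (haversine)
θ₁₃ = bearing GPS-58→IC2 = 34.681°,  θ₁₂ = bearing GPS-58→OBS6 = 79.505°
dₓₜ = R·arcsin(sin δ₁₃ · sin(θ₁₃ − θ₁₂)) = 6371·arcsin(0.07614·sin(-44.824°)) = -342.104 km
|dₓₜ| = 342.104 km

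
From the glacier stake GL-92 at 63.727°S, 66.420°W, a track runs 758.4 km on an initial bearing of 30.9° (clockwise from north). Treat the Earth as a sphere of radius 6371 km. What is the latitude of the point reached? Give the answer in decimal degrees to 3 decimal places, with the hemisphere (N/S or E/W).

δ = d/R = 758.4/6371 = 0.119039 rad
φ₂ = arcsin(sin φ₁ cos δ + cos φ₁ sin δ cos θ)
   = arcsin(-0.89670·0.99292 + 0.44265·0.11876·0.85806) = -57.69791°
λ₂ = λ₁ + atan2(sin θ sin δ cos φ₁, cos δ − sin φ₁ sin φ₂) = -59.86674°

57.698°S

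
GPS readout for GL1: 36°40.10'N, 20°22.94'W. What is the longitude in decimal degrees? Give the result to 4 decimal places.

20° + 22.94′/60 = 20 + 0.38233 = 20.3823°

20.3823°W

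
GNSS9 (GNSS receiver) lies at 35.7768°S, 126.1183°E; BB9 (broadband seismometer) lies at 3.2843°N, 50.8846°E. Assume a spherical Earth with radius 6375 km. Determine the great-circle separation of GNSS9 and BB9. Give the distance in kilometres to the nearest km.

8906 km

Δφ = 39.0611°,  Δλ = -75.2337°
a = sin²(Δφ/2) + cos φ₁ cos φ₂ sin²(Δλ/2) = 0.413526
c = 2·arcsin(√a) = 1.396974 rad = 80.0407°
d = R·c = 6375 × 1.396974 = 8905.7 km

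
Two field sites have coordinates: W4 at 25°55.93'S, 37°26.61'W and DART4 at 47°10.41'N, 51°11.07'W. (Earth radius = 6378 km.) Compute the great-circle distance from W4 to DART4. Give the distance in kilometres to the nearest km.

8254 km

W4: φ = -25.93217°, λ = -37.44350°
DART4: φ = +47.17350°, λ = -51.18450°
Δφ = 73.1057°,  Δλ = -13.7410°
a = sin²(Δφ/2) + cos φ₁ cos φ₂ sin²(Δλ/2) = 0.363445
c = 2·arcsin(√a) = 1.294171 rad = 74.1505°
d = R·c = 6378 × 1.294171 = 8254.2 km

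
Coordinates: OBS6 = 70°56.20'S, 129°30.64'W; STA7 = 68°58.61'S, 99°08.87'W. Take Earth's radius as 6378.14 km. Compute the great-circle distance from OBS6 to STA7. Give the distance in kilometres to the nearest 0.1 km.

1165.7 km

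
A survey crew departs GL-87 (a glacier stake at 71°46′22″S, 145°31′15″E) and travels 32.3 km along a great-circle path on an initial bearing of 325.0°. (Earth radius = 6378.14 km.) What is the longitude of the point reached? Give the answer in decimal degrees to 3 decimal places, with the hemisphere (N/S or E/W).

144.995°E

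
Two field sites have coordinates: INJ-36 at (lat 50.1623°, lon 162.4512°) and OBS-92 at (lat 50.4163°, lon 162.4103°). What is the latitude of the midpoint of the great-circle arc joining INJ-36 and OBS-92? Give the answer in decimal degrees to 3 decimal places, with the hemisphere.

50.289°N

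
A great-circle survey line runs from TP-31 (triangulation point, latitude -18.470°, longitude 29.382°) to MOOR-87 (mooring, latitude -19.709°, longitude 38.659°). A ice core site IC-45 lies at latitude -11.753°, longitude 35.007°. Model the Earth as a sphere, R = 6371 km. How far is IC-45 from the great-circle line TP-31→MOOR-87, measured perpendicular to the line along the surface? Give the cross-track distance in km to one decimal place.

829.2 km

δ₁₃ = central angle TP-31→IC-45 = 0.150711 rad  (haversine)
θ₁₃ = bearing TP-31→IC-45 = 39.728°,  θ₁₂ = bearing TP-31→MOOR-87 = 99.547°
dₓₜ = R·arcsin(sin δ₁₃ · sin(θ₁₃ − θ₁₂)) = 6371·arcsin(0.15014·sin(-59.819°)) = -829.220 km
|dₓₜ| = 829.220 km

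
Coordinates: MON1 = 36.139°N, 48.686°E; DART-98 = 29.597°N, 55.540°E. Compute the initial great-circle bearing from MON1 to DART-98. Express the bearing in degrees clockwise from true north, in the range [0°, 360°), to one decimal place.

Δλ = 6.8540°
y = sin Δλ · cos φ₂ = 0.103768
x = cos φ₁ sin φ₂ − sin φ₁ cos φ₂ cos Δλ = -0.110267
θ = atan2(y, x) = 136.7390° → 136.7390° (mod 360°)

136.7°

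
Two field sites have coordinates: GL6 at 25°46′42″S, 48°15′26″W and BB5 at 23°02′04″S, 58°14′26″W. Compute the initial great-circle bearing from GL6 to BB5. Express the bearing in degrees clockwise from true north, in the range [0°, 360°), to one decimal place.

284.7°

GL6: φ = -25.77833°, λ = -48.25722°
BB5: φ = -23.03444°, λ = -58.24056°
Δλ = -9.9833°
y = sin Δλ · cos φ₂ = -0.159540
x = cos φ₁ sin φ₂ − sin φ₁ cos φ₂ cos Δλ = 0.041812
θ = atan2(y, x) = -75.3144° → 284.6856° (mod 360°)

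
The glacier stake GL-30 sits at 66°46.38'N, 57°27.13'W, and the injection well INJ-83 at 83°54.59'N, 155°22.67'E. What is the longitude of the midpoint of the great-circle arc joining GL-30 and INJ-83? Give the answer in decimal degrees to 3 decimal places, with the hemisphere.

GL-30: φ = +66.77300°, λ = -57.45217°
INJ-83: φ = +83.90983°, λ = +155.37783°
Bx = cos φ₂ cos Δλ = -0.089148,  By = cos φ₂ sin Δλ = -0.057518
φₘ = atan2(sin φ₁ + sin φ₂, √((cos φ₁ + Bx)² + By²)) = 80.77926°
λₘ = λ₁ + atan2(By, cos φ₁ + Bx) = -68.12411°

68.124°W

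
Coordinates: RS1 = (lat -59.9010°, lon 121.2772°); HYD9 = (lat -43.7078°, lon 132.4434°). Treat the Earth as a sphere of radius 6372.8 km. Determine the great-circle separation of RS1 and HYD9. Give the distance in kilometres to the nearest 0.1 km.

Δφ = 16.1932°,  Δλ = 11.1662°
a = sin²(Δφ/2) + cos φ₁ cos φ₂ sin²(Δλ/2) = 0.023268
c = 2·arcsin(√a) = 0.306272 rad = 17.5481°
d = R·c = 6372.8 × 0.306272 = 1951.8 km

1951.8 km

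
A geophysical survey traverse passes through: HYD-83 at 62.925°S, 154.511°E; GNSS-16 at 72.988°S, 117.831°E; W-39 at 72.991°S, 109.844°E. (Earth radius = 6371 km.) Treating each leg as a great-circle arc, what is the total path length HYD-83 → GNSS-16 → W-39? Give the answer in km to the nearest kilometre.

2107 km

HYD-83→GNSS-16: c = 0.289988 rad, d = 1847.51 km
GNSS-16→W-39: c = 0.040751 rad, d = 259.62 km
Total = 1847.51 + 259.62 = 2107.14 km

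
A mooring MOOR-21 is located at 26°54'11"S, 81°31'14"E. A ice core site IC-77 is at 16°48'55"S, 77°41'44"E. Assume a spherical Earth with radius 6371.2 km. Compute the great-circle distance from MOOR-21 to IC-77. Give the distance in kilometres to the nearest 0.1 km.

1188.9 km

MOOR-21: φ = -26.90306°, λ = +81.52056°
IC-77: φ = -16.81528°, λ = +77.69556°
Δφ = 10.0878°,  Δλ = -3.8250°
a = sin²(Δφ/2) + cos φ₁ cos φ₂ sin²(Δλ/2) = 0.008680
c = 2·arcsin(√a) = 0.186609 rad = 10.6919°
d = R·c = 6371.2 × 0.186609 = 1188.9 km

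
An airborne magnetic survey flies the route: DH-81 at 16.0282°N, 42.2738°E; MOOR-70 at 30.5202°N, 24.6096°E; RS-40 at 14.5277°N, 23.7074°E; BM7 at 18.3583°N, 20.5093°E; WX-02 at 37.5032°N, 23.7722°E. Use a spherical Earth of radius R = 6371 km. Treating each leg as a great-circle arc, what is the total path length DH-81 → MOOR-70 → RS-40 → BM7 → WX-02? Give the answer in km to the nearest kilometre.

6891 km

DH-81→MOOR-70: c = 0.378702 rad, d = 2412.71 km
MOOR-70→RS-40: c = 0.279497 rad, d = 1780.67 km
RS-40→BM7: c = 0.085641 rad, d = 545.62 km
BM7→WX-02: c = 0.337844 rad, d = 2152.40 km
Total = 2412.71 + 1780.67 + 545.62 + 2152.40 = 6891.41 km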